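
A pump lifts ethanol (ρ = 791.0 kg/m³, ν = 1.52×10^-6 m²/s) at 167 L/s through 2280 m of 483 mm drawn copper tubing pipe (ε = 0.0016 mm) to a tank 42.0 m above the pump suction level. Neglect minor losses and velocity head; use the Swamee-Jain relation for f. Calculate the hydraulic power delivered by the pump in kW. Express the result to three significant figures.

P_hyd ≈ 58.2 kW

V = 4Q/(πD²) = 0.9114 m/s; Re = 2.90×10^5; ε/D = 3.31×10^-6; f = 0.01451
h_f = f(L/D)V²/2g = 2.900 m
Total head H = z + h_f = 42.0 + 2.900 = 44.90 m
P_hyd = ρgQH = 791.0·9.81·0.167·44.90 = 58.18 kW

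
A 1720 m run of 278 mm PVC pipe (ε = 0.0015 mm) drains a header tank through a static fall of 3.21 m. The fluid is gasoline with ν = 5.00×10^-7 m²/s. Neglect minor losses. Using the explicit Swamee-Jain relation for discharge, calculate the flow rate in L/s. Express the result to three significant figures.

Q ≈ 53.1 L/s

Swamee-Jain (Type II): Q = -0.965·√(gD⁵h_f/L)·ln[ε/(3.7D) + √(3.17ν²L/(gD³h_f))]
√(gD⁵h_f/L) = √(9.81·0.278⁵·3.21/1720) = 0.005514
ε/(3.7D) = 1.46×10^-6; √(3.17ν²L/(gD³h_f)) = 4.49×10^-5
Q = -0.965·0.005514·ln(4.634×10^-5) = 0.05310 m³/s
Check: V = 0.875 m/s, Re = 4.86×10^5, f = 0.01324, h_f = 3.20 m ≈ 3.21 m ✓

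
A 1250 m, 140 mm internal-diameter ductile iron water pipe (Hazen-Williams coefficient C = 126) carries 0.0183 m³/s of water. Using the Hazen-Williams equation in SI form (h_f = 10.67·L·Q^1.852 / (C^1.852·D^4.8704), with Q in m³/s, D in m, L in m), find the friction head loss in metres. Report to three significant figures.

h_f = 10.67·1250·0.0183^1.852 / (126^1.852·0.140^4.8704) = 14.99 m

h_f ≈ 15.0 m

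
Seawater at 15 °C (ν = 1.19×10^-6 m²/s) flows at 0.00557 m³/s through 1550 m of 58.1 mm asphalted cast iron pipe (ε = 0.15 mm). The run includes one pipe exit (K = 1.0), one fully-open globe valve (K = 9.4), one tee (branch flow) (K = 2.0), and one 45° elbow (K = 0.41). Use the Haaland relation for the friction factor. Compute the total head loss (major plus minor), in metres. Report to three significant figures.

H_L ≈ 161 m

V = 4Q/(πD²) = 2.101 m/s; V²/2g = 0.2250 m
Re = 1.03×10^5, ε/D = 0.00258 → f = 0.02640 (Haaland)
Major: h_f = f(L/D)·V²/2g = 0.02640·26678·0.2250 = 158.5 m
Minor: ΣK = 12.8; h_m = ΣK·V²/2g = 2.882 m
Total H_L = 158.5 + 2.882 = 161.3 m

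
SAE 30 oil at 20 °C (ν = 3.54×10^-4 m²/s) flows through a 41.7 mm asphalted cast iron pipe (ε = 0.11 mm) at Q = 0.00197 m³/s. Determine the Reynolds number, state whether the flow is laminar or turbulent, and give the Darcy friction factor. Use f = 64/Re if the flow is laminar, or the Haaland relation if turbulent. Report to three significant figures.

Re ≈ 170; laminar; f = 64/Re ≈ 0.377

V = 4Q/(πD²) = 1.442 m/s
Re = VD/ν = 1.442·0.0417/3.54×10^-4 = 170
Re < 2300 → laminar → f = 64/Re = 0.3767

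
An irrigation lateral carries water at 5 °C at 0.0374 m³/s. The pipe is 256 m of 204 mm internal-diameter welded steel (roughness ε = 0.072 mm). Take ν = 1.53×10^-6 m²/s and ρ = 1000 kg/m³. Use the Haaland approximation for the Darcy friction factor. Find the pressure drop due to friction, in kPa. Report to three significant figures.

Δp ≈ 15.1 kPa

V = 4Q/(πD²) = 4·0.0374/(π·0.204²) = 1.144 m/s
Re = VD/ν = 1.144·0.204/1.53×10^-6 = 1.53×10^5 → turbulent
ε/D = 0.072/204 = 3.53×10^-4
Haaland: f = 0.01837
h_f = f(L/D)V²/(2g) = 0.01837·(256/0.204)·1.144²/(2·9.81) = 1.539 m
Δp = ρg·h_f = 1000·9.81·1.539 = 15.09 kPa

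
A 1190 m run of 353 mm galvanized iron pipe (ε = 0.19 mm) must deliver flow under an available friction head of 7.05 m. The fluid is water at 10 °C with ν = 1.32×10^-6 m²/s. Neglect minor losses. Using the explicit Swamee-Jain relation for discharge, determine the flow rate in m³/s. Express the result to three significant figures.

Swamee-Jain (Type II): Q = -0.965·√(gD⁵h_f/L)·ln[ε/(3.7D) + √(3.17ν²L/(gD³h_f))]
√(gD⁵h_f/L) = √(9.81·0.353⁵·7.05/1190) = 0.01785
ε/(3.7D) = 1.45×10^-4; √(3.17ν²L/(gD³h_f)) = 4.65×10^-5
Q = -0.965·0.01785·ln(1.920×10^-4) = 0.1474 m³/s
Check: V = 1.51 m/s, Re = 4.03×10^5, f = 0.01821, h_f = 7.10 m ≈ 7.05 m ✓

Q ≈ 0.147 m³/s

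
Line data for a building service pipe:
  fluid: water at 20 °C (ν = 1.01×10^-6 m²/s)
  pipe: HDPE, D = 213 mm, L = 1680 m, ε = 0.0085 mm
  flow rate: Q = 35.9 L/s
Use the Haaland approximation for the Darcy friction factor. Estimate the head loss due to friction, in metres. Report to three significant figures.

h_f ≈ 6.36 m

V = 4Q/(πD²) = 4·0.0359/(π·0.213²) = 1.008 m/s
Re = VD/ν = 1.008·0.213/1.01×10^-6 = 2.12×10^5 → turbulent
ε/D = 0.0085/213 = 3.99×10^-5
Haaland: f = 0.01559
h_f = f(L/D)V²/(2g) = 0.01559·(1680/0.213)·1.008²/(2·9.81) = 6.362 m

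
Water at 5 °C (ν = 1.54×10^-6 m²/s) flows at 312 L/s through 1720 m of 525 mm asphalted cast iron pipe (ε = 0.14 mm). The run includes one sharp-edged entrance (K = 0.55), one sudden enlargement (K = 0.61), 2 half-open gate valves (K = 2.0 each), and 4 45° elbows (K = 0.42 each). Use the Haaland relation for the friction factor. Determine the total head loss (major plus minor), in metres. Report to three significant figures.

H_L ≈ 6.24 m

V = 4Q/(πD²) = 1.441 m/s; V²/2g = 0.1059 m
Re = 4.91×10^5, ε/D = 2.67×10^-4 → f = 0.01590 (Haaland)
Major: h_f = f(L/D)·V²/2g = 0.01590·3276·0.1059 = 5.515 m
Minor: ΣK = 6.84; h_m = ΣK·V²/2g = 0.7242 m
Total H_L = 5.515 + 0.7242 = 6.240 m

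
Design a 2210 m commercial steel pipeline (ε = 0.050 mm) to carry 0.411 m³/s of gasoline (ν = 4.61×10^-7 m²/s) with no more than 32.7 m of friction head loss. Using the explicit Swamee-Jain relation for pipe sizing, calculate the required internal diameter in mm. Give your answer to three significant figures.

Swamee-Jain (Type III): D = 0.66·[ε^1.25·(LQ²/(gh_f))^4.75 + ν·Q^9.4·(L/(gh_f))^5.2]^0.04
LQ²/(gh_f) = 1.164; L/(gh_f) = 6.889
Term 1 = ε^1.25·(…)^4.75 = 8.64×10^-6; Term 2 = ν·Q^9.4·(…)^5.2 = 2.47×10^-6
D = 0.66·(8.64×10^-6 + 2.47×10^-6)^0.04 = 0.4182 m = 418 mm
Check: V = 2.99 m/s, Re = 2.71×10^6, f = 0.01303, h_f = 31.4 m ≈ 32.7 m ✓

D ≈ 418 mm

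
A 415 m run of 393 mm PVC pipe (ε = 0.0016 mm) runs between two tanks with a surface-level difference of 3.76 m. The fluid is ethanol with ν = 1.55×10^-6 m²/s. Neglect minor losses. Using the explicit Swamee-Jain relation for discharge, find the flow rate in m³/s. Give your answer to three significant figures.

Swamee-Jain (Type II): Q = -0.965·√(gD⁵h_f/L)·ln[ε/(3.7D) + √(3.17ν²L/(gD³h_f))]
√(gD⁵h_f/L) = √(9.81·0.393⁵·3.76/415) = 0.02887
ε/(3.7D) = 1.10×10^-6; √(3.17ν²L/(gD³h_f)) = 3.76×10^-5
Q = -0.965·0.02887·ln(3.867×10^-5) = 0.2830 m³/s
Check: V = 2.33 m/s, Re = 5.92×10^5, f = 0.01278, h_f = 3.74 m ≈ 3.76 m ✓

Q ≈ 0.283 m³/s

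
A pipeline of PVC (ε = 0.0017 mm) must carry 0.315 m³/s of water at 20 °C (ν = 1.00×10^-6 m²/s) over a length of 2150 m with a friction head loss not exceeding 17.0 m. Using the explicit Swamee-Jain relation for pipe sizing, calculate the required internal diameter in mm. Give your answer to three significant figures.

Swamee-Jain (Type III): D = 0.66·[ε^1.25·(LQ²/(gh_f))^4.75 + ν·Q^9.4·(L/(gh_f))^5.2]^0.04
LQ²/(gh_f) = 1.279; L/(gh_f) = 12.89
Term 1 = ε^1.25·(…)^4.75 = 1.98×10^-7; Term 2 = ν·Q^9.4·(…)^5.2 = 1.14×10^-5
D = 0.66·(1.98×10^-7 + 1.14×10^-5)^0.04 = 0.4189 m = 419 mm
Check: V = 2.29 m/s, Re = 9.57×10^5, f = 0.01179, h_f = 16.1 m ≈ 17.0 m ✓

D ≈ 419 mm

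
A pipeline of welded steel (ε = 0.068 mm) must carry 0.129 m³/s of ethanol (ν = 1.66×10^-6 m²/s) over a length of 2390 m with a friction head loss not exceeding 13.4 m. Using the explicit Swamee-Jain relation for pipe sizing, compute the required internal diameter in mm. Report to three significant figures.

D ≈ 336 mm

Swamee-Jain (Type III): D = 0.66·[ε^1.25·(LQ²/(gh_f))^4.75 + ν·Q^9.4·(L/(gh_f))^5.2]^0.04
LQ²/(gh_f) = 0.3026; L/(gh_f) = 18.18
Term 1 = ε^1.25·(…)^4.75 = 2.11×10^-8; Term 2 = ν·Q^9.4·(…)^5.2 = 2.57×10^-8
D = 0.66·(2.11×10^-8 + 2.57×10^-8)^0.04 = 0.3360 m = 336 mm
Check: V = 1.45 m/s, Re = 2.94×10^5, f = 0.01636, h_f = 12.6 m ≈ 13.4 m ✓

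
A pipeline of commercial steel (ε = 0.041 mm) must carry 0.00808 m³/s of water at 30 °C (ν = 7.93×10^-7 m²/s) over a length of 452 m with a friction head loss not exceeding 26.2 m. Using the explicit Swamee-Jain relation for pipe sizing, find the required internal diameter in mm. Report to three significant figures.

Swamee-Jain (Type III): D = 0.66·[ε^1.25·(LQ²/(gh_f))^4.75 + ν·Q^9.4·(L/(gh_f))^5.2]^0.04
LQ²/(gh_f) = 1.148×10^-4; L/(gh_f) = 1.759
Term 1 = ε^1.25·(…)^4.75 = 6.32×10^-25; Term 2 = ν·Q^9.4·(…)^5.2 = 3.19×10^-25
D = 0.66·(6.32×10^-25 + 3.19×10^-25)^0.04 = 0.07222 m = 72.2 mm
Check: V = 1.97 m/s, Re = 1.80×10^5, f = 0.01946, h_f = 24.1 m ≈ 26.2 m ✓

D ≈ 72.2 mm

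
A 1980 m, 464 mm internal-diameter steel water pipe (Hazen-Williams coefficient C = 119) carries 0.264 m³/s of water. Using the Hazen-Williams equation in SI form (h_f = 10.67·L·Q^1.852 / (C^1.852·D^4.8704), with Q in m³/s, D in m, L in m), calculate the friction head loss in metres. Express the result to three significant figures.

h_f = 10.67·1980·0.264^1.852 / (119^1.852·0.464^4.8704) = 10.81 m

h_f ≈ 10.8 m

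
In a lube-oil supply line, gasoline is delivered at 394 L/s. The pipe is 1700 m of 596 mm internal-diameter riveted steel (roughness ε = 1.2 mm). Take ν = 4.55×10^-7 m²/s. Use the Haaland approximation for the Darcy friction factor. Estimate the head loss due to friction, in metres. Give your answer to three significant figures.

V = 4Q/(πD²) = 4·0.394/(π·0.596²) = 1.412 m/s
Re = VD/ν = 1.412·0.596/4.55×10^-7 = 1.85×10^6 → turbulent
ε/D = 1.2/596 = 0.00201
Haaland: f = 0.02360
h_f = f(L/D)V²/(2g) = 0.02360·(1700/0.596)·1.412²/(2·9.81) = 6.842 m

h_f ≈ 6.84 m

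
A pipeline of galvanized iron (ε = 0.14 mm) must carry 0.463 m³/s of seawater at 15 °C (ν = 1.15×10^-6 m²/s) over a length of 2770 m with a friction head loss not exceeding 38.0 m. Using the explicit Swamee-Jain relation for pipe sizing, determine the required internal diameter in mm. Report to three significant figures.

D ≈ 466 mm

Swamee-Jain (Type III): D = 0.66·[ε^1.25·(LQ²/(gh_f))^4.75 + ν·Q^9.4·(L/(gh_f))^5.2]^0.04
LQ²/(gh_f) = 1.593; L/(gh_f) = 7.431
Term 1 = ε^1.25·(…)^4.75 = 1.39×10^-4; Term 2 = ν·Q^9.4·(…)^5.2 = 2.80×10^-5
D = 0.66·(1.39×10^-4 + 2.80×10^-5)^0.04 = 0.4661 m = 466 mm
Check: V = 2.71 m/s, Re = 1.10×10^6, f = 0.01570, h_f = 35.0 m ≈ 38.0 m ✓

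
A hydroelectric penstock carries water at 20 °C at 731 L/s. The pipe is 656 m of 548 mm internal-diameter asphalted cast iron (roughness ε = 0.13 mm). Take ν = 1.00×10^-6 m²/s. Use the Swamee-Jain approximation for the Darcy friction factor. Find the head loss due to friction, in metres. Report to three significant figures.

V = 4Q/(πD²) = 4·0.731/(π·0.548²) = 3.099 m/s
Re = VD/ν = 3.099·0.548/1.00×10^-6 = 1.70×10^6 → turbulent
ε/D = 0.13/548 = 2.37×10^-4
Swamee-Jain: f = 0.01483
h_f = f(L/D)V²/(2g) = 0.01483·(656/0.548)·3.099²/(2·9.81) = 8.690 m

h_f ≈ 8.69 m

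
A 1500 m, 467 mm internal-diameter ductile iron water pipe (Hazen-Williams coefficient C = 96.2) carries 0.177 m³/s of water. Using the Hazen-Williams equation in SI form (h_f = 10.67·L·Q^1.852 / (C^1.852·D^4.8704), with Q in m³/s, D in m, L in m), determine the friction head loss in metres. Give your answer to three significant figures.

h_f = 10.67·1500·0.177^1.852 / (96.2^1.852·0.467^4.8704) = 5.613 m

h_f ≈ 5.61 m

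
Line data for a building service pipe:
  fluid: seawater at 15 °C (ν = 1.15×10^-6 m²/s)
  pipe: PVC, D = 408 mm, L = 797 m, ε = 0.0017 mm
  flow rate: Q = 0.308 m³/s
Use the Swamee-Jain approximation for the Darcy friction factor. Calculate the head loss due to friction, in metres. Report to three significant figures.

h_f ≈ 6.66 m

V = 4Q/(πD²) = 4·0.308/(π·0.408²) = 2.356 m/s
Re = VD/ν = 2.356·0.408/1.15×10^-6 = 8.36×10^5 → turbulent
ε/D = 0.0017/408 = 4.17×10^-6
Swamee-Jain: f = 0.01206
h_f = f(L/D)V²/(2g) = 0.01206·(797/0.408)·2.356²/(2·9.81) = 6.663 m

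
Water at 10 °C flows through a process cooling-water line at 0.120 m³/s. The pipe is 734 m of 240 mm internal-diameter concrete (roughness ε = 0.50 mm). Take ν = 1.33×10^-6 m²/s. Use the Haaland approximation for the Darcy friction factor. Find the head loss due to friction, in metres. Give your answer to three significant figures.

h_f ≈ 26.4 m

V = 4Q/(πD²) = 4·0.120/(π·0.240²) = 2.653 m/s
Re = VD/ν = 2.653·0.240/1.33×10^-6 = 4.79×10^5 → turbulent
ε/D = 0.50/240 = 0.00208
Haaland: f = 0.02405
h_f = f(L/D)V²/(2g) = 0.02405·(734/0.240)·2.653²/(2·9.81) = 26.38 m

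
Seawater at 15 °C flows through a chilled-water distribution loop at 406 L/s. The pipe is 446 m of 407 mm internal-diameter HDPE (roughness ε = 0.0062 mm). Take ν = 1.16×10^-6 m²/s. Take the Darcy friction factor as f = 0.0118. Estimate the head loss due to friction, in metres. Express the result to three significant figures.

V = 4Q/(πD²) = 4·0.406/(π·0.407²) = 3.121 m/s
h_f = f(L/D)V²/(2g) = 0.01180·(446/0.407)·3.121²/(2·9.81) = 6.418 m

h_f ≈ 6.42 m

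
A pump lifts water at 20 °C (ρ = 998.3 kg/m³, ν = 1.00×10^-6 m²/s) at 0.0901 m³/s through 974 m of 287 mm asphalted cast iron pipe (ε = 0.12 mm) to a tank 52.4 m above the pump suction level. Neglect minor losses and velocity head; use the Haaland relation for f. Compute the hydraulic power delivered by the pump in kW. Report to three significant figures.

P_hyd ≈ 51.3 kW

V = 4Q/(πD²) = 1.393 m/s; Re = 4.00×10^5; ε/D = 4.18×10^-4; f = 0.01725
h_f = f(L/D)V²/2g = 5.787 m
Total head H = z + h_f = 52.4 + 5.787 = 58.19 m
P_hyd = ρgQH = 998.3·9.81·0.0901·58.19 = 51.34 kW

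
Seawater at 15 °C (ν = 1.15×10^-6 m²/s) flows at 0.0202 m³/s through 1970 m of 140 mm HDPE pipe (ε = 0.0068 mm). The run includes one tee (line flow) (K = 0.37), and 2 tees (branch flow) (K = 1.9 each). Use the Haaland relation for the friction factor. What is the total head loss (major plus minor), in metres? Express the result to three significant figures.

H_L ≈ 20.7 m

V = 4Q/(πD²) = 1.312 m/s; V²/2g = 0.08776 m
Re = 1.60×10^5, ε/D = 4.86×10^-5 → f = 0.01648 (Haaland)
Major: h_f = f(L/D)·V²/2g = 0.01648·14071·0.08776 = 20.35 m
Minor: ΣK = 4.17; h_m = ΣK·V²/2g = 0.3660 m
Total H_L = 20.35 + 0.3660 = 20.72 m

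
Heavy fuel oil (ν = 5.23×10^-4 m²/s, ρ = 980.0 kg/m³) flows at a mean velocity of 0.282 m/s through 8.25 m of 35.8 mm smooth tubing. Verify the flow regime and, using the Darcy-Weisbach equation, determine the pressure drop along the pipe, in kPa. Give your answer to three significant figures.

Re = VD/ν = 0.282·0.03580/5.23×10^-4 = 19.3 → laminar (Re < 2300)
f = 64/Re = 3.316
h_f = f(L/D)V²/(2g) = 3.316·(8.25/0.03580)·0.282²/(2·9.81) = 3.097 m
Δp = ρg·h_f = 980.0·9.81·3.097 = 29.77 kPa

Δp ≈ 29.8 kPa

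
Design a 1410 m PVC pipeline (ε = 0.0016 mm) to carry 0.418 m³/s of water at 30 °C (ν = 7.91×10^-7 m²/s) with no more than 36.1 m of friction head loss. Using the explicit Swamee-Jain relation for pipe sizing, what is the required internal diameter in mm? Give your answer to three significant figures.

Swamee-Jain (Type III): D = 0.66·[ε^1.25·(LQ²/(gh_f))^4.75 + ν·Q^9.4·(L/(gh_f))^5.2]^0.04
LQ²/(gh_f) = 0.6957; L/(gh_f) = 3.981
Term 1 = ε^1.25·(…)^4.75 = 1.02×10^-8; Term 2 = ν·Q^9.4·(…)^5.2 = 2.87×10^-7
D = 0.66·(1.02×10^-8 + 2.87×10^-7)^0.04 = 0.3618 m = 362 mm
Check: V = 4.07 m/s, Re = 1.86×10^6, f = 0.01065, h_f = 35.0 m ≈ 36.1 m ✓

D ≈ 362 mm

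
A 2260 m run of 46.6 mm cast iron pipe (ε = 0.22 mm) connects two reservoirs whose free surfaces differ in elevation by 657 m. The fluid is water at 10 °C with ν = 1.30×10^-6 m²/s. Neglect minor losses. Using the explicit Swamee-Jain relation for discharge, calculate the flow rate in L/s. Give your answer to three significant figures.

Q ≈ 5.01 L/s

Swamee-Jain (Type II): Q = -0.965·√(gD⁵h_f/L)·ln[ε/(3.7D) + √(3.17ν²L/(gD³h_f))]
√(gD⁵h_f/L) = √(9.81·0.0466⁵·657/2260) = 7.916×10^-4
ε/(3.7D) = 0.00128; √(3.17ν²L/(gD³h_f)) = 1.36×10^-4
Q = -0.965·7.916×10^-4·ln(0.001412) = 0.005013 m³/s
Check: V = 2.94 m/s, Re = 1.05×10^5, f = 0.03102, h_f = 663 m ≈ 657 m ✓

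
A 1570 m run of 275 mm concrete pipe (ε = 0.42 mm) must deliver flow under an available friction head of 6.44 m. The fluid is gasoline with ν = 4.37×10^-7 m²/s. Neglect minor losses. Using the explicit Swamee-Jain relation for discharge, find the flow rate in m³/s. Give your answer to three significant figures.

Swamee-Jain (Type II): Q = -0.965·√(gD⁵h_f/L)·ln[ε/(3.7D) + √(3.17ν²L/(gD³h_f))]
√(gD⁵h_f/L) = √(9.81·0.275⁵·6.44/1570) = 0.007955
ε/(3.7D) = 4.13×10^-4; √(3.17ν²L/(gD³h_f)) = 2.69×10^-5
Q = -0.965·0.007955·ln(4.397×10^-4) = 0.05934 m³/s
Check: V = 0.999 m/s, Re = 6.29×10^5, f = 0.02229, h_f = 6.47 m ≈ 6.44 m ✓

Q ≈ 0.0593 m³/s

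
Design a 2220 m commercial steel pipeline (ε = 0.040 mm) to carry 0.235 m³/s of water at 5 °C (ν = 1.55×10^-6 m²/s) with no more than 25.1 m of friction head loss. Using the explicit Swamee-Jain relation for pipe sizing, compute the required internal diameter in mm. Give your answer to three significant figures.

D ≈ 362 mm

Swamee-Jain (Type III): D = 0.66·[ε^1.25·(LQ²/(gh_f))^4.75 + ν·Q^9.4·(L/(gh_f))^5.2]^0.04
LQ²/(gh_f) = 0.4979; L/(gh_f) = 9.016
Term 1 = ε^1.25·(…)^4.75 = 1.16×10^-7; Term 2 = ν·Q^9.4·(…)^5.2 = 1.76×10^-7
D = 0.66·(1.16×10^-7 + 1.76×10^-7)^0.04 = 0.3615 m = 362 mm
Check: V = 2.29 m/s, Re = 5.34×10^5, f = 0.01449, h_f = 23.8 m ≈ 25.1 m ✓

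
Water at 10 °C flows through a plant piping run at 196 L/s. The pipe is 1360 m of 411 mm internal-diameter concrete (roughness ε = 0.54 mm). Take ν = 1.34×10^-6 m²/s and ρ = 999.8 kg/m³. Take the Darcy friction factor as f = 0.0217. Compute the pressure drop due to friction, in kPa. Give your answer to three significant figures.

V = 4Q/(πD²) = 4·0.196/(π·0.411²) = 1.477 m/s
h_f = f(L/D)V²/(2g) = 0.02170·(1360/0.411)·1.477²/(2·9.81) = 7.988 m
Δp = ρg·h_f = 999.8·9.81·7.988 = 78.34 kPa

Δp ≈ 78.3 kPa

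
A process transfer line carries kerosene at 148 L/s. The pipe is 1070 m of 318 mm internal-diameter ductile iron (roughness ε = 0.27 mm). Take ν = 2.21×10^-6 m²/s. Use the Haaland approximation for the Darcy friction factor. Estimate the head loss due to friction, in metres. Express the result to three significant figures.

h_f ≈ 11.9 m

V = 4Q/(πD²) = 4·0.148/(π·0.318²) = 1.863 m/s
Re = VD/ν = 1.863·0.318/2.21×10^-6 = 2.68×10^5 → turbulent
ε/D = 0.27/318 = 8.49×10^-4
Haaland: f = 0.01997
h_f = f(L/D)V²/(2g) = 0.01997·(1070/0.318)·1.863²/(2·9.81) = 11.89 m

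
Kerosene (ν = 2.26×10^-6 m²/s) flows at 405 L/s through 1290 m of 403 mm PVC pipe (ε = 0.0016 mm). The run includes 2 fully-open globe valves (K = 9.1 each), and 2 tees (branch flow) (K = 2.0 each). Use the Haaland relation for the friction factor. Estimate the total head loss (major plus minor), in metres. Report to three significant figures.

V = 4Q/(πD²) = 3.175 m/s; V²/2g = 0.5138 m
Re = 5.66×10^5, ε/D = 3.97×10^-6 → f = 0.01282 (Haaland)
Major: h_f = f(L/D)·V²/2g = 0.01282·3201·0.5138 = 21.09 m
Minor: ΣK = 22.2; h_m = ΣK·V²/2g = 11.41 m
Total H_L = 21.09 + 11.41 = 32.50 m

H_L ≈ 32.5 m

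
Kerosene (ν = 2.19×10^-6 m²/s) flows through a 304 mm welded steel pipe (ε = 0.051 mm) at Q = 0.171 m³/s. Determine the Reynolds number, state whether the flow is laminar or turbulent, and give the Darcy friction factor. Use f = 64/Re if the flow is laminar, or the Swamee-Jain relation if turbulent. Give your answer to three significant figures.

Re ≈ 3.27×10^5; turbulent; f ≈ 0.0159

V = 4Q/(πD²) = 2.356 m/s
Re = VD/ν = 2.356·0.304/2.19×10^-6 = 3.27×10^5
Re > 4000 → turbulent; ε/D = 1.68×10^-4
Swamee-Jain: f = 0.01588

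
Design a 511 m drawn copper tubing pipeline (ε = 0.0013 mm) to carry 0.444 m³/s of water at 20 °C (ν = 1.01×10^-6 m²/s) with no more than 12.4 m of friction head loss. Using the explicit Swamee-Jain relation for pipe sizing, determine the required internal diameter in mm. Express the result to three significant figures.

D ≈ 378 mm

Swamee-Jain (Type III): D = 0.66·[ε^1.25·(LQ²/(gh_f))^4.75 + ν·Q^9.4·(L/(gh_f))^5.2]^0.04
LQ²/(gh_f) = 0.8281; L/(gh_f) = 4.201
Term 1 = ε^1.25·(…)^4.75 = 1.79×10^-8; Term 2 = ν·Q^9.4·(…)^5.2 = 8.53×10^-7
D = 0.66·(1.79×10^-8 + 8.53×10^-7)^0.04 = 0.3777 m = 378 mm
Check: V = 3.96 m/s, Re = 1.48×10^6, f = 0.01099, h_f = 11.9 m ≈ 12.4 m ✓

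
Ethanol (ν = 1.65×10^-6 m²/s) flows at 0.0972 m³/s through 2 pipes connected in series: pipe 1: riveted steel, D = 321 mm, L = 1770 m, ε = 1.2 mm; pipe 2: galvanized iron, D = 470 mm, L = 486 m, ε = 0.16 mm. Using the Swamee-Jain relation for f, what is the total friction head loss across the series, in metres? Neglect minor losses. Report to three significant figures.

H ≈ 11.9 m

Pipe 1: V = 1.201 m/s, Re = 2.34×10^5, ε/D = 0.00374, f = 0.02852, h_1 = f(L/D)V²/2g = 11.56 m
Pipe 2: V = 0.5602 m/s, Re = 1.60×10^5, ε/D = 3.40×10^-4, f = 0.01851, h_2 = f(L/D)V²/2g = 0.3062 m
Series → Q common, losses add: H = Σh = 11.87 m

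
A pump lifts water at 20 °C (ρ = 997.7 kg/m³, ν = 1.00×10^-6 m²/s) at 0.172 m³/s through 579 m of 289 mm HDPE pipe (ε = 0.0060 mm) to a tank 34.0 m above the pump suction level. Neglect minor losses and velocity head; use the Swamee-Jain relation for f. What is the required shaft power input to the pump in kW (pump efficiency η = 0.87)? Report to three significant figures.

V = 4Q/(πD²) = 2.622 m/s; Re = 7.58×10^5; ε/D = 2.08×10^-5; f = 0.01259
h_f = f(L/D)V²/2g = 8.837 m
Total head H = z + h_f = 34.0 + 8.837 = 42.84 m
P_hyd = ρgQH = 997.7·9.81·0.172·42.84 = 72.11 kW
P_shaft = P_hyd/η = 72.11/0.87 = 82.89 kW

P_shaft ≈ 82.9 kW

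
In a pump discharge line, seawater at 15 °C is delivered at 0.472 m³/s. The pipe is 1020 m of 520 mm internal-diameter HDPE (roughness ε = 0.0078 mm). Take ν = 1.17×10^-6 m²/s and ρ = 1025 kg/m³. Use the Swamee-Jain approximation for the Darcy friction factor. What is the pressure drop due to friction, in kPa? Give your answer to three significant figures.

Δp ≈ 59.5 kPa

V = 4Q/(πD²) = 4·0.472/(π·0.520²) = 2.223 m/s
Re = VD/ν = 2.223·0.520/1.17×10^-6 = 9.88×10^5 → turbulent
ε/D = 0.0078/520 = 1.50×10^-5
Swamee-Jain: f = 0.01199
h_f = f(L/D)V²/(2g) = 0.01199·(1020/0.520)·2.223²/(2·9.81) = 5.922 m
Δp = ρg·h_f = 1025·9.81·5.922 = 59.54 kPa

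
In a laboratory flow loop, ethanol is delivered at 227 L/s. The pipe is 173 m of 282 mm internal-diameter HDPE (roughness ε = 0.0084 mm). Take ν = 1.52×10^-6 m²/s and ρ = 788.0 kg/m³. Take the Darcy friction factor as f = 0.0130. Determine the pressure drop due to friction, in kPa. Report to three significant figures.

Δp ≈ 41.5 kPa

V = 4Q/(πD²) = 4·0.227/(π·0.282²) = 3.634 m/s
h_f = f(L/D)V²/(2g) = 0.01300·(173/0.282)·3.634²/(2·9.81) = 5.369 m
Δp = ρg·h_f = 788.0·9.81·5.369 = 41.51 kPa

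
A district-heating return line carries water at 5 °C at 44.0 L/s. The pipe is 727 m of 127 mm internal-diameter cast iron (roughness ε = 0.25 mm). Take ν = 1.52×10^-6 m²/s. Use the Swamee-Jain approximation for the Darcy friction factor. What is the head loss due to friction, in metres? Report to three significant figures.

V = 4Q/(πD²) = 4·0.0440/(π·0.127²) = 3.473 m/s
Re = VD/ν = 3.473·0.127/1.52×10^-6 = 2.90×10^5 → turbulent
ε/D = 0.25/127 = 0.00197
Swamee-Jain: f = 0.02410
h_f = f(L/D)V²/(2g) = 0.02410·(727/0.127)·3.473²/(2·9.81) = 84.84 m

h_f ≈ 84.8 m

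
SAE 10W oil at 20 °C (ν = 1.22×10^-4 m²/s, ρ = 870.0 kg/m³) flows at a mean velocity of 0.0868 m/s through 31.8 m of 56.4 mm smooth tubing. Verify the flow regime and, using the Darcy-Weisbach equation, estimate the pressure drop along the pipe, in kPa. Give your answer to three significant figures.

Δp ≈ 2.95 kPa

Re = VD/ν = 0.0868·0.05640/1.22×10^-4 = 40.1 → laminar (Re < 2300)
f = 64/Re = 1.595
h_f = f(L/D)V²/(2g) = 1.595·(31.8/0.05640)·0.0868²/(2·9.81) = 0.3453 m
Δp = ρg·h_f = 870.0·9.81·0.3453 = 2.947 kPa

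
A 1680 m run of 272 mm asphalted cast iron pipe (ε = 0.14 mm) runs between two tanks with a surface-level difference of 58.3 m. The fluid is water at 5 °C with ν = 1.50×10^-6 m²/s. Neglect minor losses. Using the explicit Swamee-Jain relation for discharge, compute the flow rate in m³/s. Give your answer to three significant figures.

Swamee-Jain (Type II): Q = -0.965·√(gD⁵h_f/L)·ln[ε/(3.7D) + √(3.17ν²L/(gD³h_f))]
√(gD⁵h_f/L) = √(9.81·0.272⁵·58.3/1680) = 0.02251
ε/(3.7D) = 1.39×10^-4; √(3.17ν²L/(gD³h_f)) = 3.23×10^-5
Q = -0.965·0.02251·ln(1.714×10^-4) = 0.1884 m³/s
Check: V = 3.24 m/s, Re = 5.88×10^5, f = 0.01773, h_f = 58.7 m ≈ 58.3 m ✓

Q ≈ 0.188 m³/s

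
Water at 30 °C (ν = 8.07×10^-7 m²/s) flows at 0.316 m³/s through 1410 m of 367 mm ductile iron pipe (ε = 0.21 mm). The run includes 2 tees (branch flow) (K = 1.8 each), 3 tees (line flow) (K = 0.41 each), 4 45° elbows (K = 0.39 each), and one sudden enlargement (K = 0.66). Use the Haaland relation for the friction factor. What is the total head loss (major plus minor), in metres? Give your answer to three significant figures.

H_L ≈ 33.9 m

V = 4Q/(πD²) = 2.987 m/s; V²/2g = 0.4548 m
Re = 1.36×10^6, ε/D = 5.72×10^-4 → f = 0.01755 (Haaland)
Major: h_f = f(L/D)·V²/2g = 0.01755·3842·0.4548 = 30.66 m
Minor: ΣK = 7.05; h_m = ΣK·V²/2g = 3.206 m
Total H_L = 30.66 + 3.206 = 33.87 m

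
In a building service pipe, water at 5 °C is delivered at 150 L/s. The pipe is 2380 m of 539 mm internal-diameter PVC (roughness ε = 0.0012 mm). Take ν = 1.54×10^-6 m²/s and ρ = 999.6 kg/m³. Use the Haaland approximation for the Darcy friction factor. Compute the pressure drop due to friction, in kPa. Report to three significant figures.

V = 4Q/(πD²) = 4·0.150/(π·0.539²) = 0.6574 m/s
Re = VD/ν = 0.6574·0.539/1.54×10^-6 = 2.30×10^5 → turbulent
ε/D = 0.0012/539 = 2.23×10^-6
Haaland: f = 0.01510
h_f = f(L/D)V²/(2g) = 0.01510·(2380/0.539)·0.6574²/(2·9.81) = 1.469 m
Δp = ρg·h_f = 999.6·9.81·1.469 = 14.40 kPa

Δp ≈ 14.4 kPa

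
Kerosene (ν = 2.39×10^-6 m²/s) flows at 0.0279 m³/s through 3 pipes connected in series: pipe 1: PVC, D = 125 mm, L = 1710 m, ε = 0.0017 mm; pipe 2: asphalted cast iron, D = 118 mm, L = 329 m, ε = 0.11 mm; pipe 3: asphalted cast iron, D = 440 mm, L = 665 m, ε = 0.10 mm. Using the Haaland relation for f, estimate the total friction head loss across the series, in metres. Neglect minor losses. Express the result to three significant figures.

Pipe 1: V = 2.273 m/s, Re = 1.19×10^5, ε/D = 1.36×10^-5, f = 0.01725, h_1 = f(L/D)V²/2g = 62.18 m
Pipe 2: V = 2.551 m/s, Re = 1.26×10^5, ε/D = 9.32×10^-4, f = 0.02130, h_2 = f(L/D)V²/2g = 19.70 m
Pipe 3: V = 0.1835 m/s, Re = 3.38×10^4, ε/D = 2.27×10^-4, f = 0.02320, h_3 = f(L/D)V²/2g = 0.06018 m
Series → Q common, losses add: H = Σh = 81.94 m

H ≈ 81.9 m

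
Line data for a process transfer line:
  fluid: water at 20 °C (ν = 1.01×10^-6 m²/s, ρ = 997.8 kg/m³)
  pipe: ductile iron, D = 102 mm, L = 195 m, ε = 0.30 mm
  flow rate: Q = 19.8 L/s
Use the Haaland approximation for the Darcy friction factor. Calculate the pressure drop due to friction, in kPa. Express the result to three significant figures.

Δp ≈ 149 kPa

V = 4Q/(πD²) = 4·0.0198/(π·0.102²) = 2.423 m/s
Re = VD/ν = 2.423·0.102/1.01×10^-6 = 2.45×10^5 → turbulent
ε/D = 0.30/102 = 0.00294
Haaland: f = 0.02657
h_f = f(L/D)V²/(2g) = 0.02657·(195/0.102)·2.423²/(2·9.81) = 15.20 m
Δp = ρg·h_f = 997.8·9.81·15.20 = 148.8 kPa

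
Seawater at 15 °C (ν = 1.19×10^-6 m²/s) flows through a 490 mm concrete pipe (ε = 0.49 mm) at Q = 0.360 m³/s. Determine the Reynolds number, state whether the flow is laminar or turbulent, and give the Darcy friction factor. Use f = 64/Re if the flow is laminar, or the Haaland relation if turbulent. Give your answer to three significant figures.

Re ≈ 7.86×10^5; turbulent; f ≈ 0.0200

V = 4Q/(πD²) = 1.909 m/s
Re = VD/ν = 1.909·0.490/1.19×10^-6 = 7.86×10^5
Re > 4000 → turbulent; ε/D = 0.00100
Haaland: f = 0.02001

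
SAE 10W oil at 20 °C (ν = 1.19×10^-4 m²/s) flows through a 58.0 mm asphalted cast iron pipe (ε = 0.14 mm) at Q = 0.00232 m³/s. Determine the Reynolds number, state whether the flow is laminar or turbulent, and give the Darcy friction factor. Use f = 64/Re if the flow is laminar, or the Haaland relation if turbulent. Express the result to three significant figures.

V = 4Q/(πD²) = 0.8781 m/s
Re = VD/ν = 0.8781·0.0580/1.19×10^-4 = 428
Re < 2300 → laminar → f = 64/Re = 0.1495

Re ≈ 428; laminar; f = 64/Re ≈ 0.150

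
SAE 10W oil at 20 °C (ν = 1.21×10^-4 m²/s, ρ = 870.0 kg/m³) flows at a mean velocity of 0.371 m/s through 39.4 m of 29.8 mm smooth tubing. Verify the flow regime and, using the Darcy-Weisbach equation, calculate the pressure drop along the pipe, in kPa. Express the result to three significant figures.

Re = VD/ν = 0.371·0.02980/1.21×10^-4 = 91.4 → laminar (Re < 2300)
f = 64/Re = 0.7004
h_f = f(L/D)V²/(2g) = 0.7004·(39.4/0.02980)·0.371²/(2·9.81) = 6.497 m
Δp = ρg·h_f = 870.0·9.81·6.497 = 55.45 kPa

Δp ≈ 55.4 kPa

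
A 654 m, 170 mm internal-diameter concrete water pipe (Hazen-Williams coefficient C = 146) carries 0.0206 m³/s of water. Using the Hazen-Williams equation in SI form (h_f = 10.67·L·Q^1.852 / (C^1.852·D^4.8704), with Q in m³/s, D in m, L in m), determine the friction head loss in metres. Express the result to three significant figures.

h_f = 10.67·654·0.0206^1.852 / (146^1.852·0.170^4.8704) = 2.888 m

h_f ≈ 2.89 m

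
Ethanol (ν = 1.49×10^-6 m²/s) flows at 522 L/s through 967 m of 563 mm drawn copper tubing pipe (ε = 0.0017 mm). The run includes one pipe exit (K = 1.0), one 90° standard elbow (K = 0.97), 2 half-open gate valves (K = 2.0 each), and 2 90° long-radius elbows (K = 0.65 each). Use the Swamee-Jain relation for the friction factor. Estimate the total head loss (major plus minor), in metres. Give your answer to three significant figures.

V = 4Q/(πD²) = 2.097 m/s; V²/2g = 0.2241 m
Re = 7.92×10^5, ε/D = 3.02×10^-6 → f = 0.01214 (Swamee-Jain)
Major: h_f = f(L/D)·V²/2g = 0.01214·1718·0.2241 = 4.673 m
Minor: ΣK = 7.27; h_m = ΣK·V²/2g = 1.629 m
Total H_L = 4.673 + 1.629 = 6.302 m

H_L ≈ 6.30 m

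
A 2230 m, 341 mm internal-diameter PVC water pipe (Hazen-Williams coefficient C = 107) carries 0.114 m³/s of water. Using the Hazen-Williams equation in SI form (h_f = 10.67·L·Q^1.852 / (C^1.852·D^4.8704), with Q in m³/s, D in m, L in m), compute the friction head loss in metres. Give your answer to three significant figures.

h_f ≈ 14.0 m

h_f = 10.67·2230·0.114^1.852 / (107^1.852·0.341^4.8704) = 14.03 m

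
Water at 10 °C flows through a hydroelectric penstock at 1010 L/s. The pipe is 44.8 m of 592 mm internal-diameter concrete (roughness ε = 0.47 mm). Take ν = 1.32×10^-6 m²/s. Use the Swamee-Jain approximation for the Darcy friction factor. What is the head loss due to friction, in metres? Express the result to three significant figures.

V = 4Q/(πD²) = 4·1.01/(π·0.592²) = 3.669 m/s
Re = VD/ν = 3.669·0.592/1.32×10^-6 = 1.65×10^6 → turbulent
ε/D = 0.47/592 = 7.94×10^-4
Swamee-Jain: f = 0.01887
h_f = f(L/D)V²/(2g) = 0.01887·(44.8/0.592)·3.669²/(2·9.81) = 0.9800 m

h_f ≈ 0.980 m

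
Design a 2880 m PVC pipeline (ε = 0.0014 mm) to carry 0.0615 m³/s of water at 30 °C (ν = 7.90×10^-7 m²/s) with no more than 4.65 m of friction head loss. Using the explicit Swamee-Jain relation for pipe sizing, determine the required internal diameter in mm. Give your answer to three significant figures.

D ≈ 312 mm

Swamee-Jain (Type III): D = 0.66·[ε^1.25·(LQ²/(gh_f))^4.75 + ν·Q^9.4·(L/(gh_f))^5.2]^0.04
LQ²/(gh_f) = 0.2388; L/(gh_f) = 63.14
Term 1 = ε^1.25·(…)^4.75 = 5.35×10^-11; Term 2 = ν·Q^9.4·(…)^5.2 = 7.49×10^-9
D = 0.66·(5.35×10^-11 + 7.49×10^-9)^0.04 = 0.3124 m = 312 mm
Check: V = 0.803 m/s, Re = 3.17×10^5, f = 0.01428, h_f = 4.32 m ≈ 4.65 m ✓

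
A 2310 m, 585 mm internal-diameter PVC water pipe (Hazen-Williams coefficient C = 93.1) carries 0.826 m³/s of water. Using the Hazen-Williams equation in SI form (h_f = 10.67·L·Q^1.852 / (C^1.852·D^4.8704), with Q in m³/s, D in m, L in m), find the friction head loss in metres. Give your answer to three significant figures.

h_f = 10.67·2310·0.826^1.852 / (93.1^1.852·0.585^4.8704) = 53.16 m

h_f ≈ 53.2 m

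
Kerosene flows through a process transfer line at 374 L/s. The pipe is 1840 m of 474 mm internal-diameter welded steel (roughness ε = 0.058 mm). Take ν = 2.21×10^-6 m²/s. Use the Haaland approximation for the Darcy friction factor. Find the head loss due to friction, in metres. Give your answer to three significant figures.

h_f ≈ 13.0 m

V = 4Q/(πD²) = 4·0.374/(π·0.474²) = 2.119 m/s
Re = VD/ν = 2.119·0.474/2.21×10^-6 = 4.55×10^5 → turbulent
ε/D = 0.058/474 = 1.22×10^-4
Haaland: f = 0.01466
h_f = f(L/D)V²/(2g) = 0.01466·(1840/0.474)·2.119²/(2·9.81) = 13.03 m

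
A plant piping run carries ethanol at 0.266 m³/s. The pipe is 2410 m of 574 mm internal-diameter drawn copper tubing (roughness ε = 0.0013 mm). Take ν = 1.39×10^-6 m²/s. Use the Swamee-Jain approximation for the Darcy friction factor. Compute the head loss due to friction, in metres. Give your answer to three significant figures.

V = 4Q/(πD²) = 4·0.266/(π·0.574²) = 1.028 m/s
Re = VD/ν = 1.028·0.574/1.39×10^-6 = 4.24×10^5 → turbulent
ε/D = 0.0013/574 = 2.26×10^-6
Swamee-Jain: f = 0.01352
h_f = f(L/D)V²/(2g) = 0.01352·(2410/0.574)·1.028²/(2·9.81) = 3.056 m

h_f ≈ 3.06 m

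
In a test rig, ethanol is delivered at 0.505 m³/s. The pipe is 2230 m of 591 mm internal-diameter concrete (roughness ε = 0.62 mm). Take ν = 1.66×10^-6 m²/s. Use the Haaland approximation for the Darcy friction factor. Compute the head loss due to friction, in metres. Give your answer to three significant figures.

V = 4Q/(πD²) = 4·0.505/(π·0.591²) = 1.841 m/s
Re = VD/ν = 1.841·0.591/1.66×10^-6 = 6.55×10^5 → turbulent
ε/D = 0.62/591 = 0.00105
Haaland: f = 0.02030
h_f = f(L/D)V²/(2g) = 0.02030·(2230/0.591)·1.841²/(2·9.81) = 13.23 m

h_f ≈ 13.2 m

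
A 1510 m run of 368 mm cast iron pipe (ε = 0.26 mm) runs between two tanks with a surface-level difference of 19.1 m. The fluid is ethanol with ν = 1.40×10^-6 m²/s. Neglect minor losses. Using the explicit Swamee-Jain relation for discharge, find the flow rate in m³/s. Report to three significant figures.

Swamee-Jain (Type II): Q = -0.965·√(gD⁵h_f/L)·ln[ε/(3.7D) + √(3.17ν²L/(gD³h_f))]
√(gD⁵h_f/L) = √(9.81·0.368⁵·19.1/1510) = 0.02894
ε/(3.7D) = 1.91×10^-4; √(3.17ν²L/(gD³h_f)) = 3.17×10^-5
Q = -0.965·0.02894·ln(2.226×10^-4) = 0.2349 m³/s
Check: V = 2.21 m/s, Re = 5.80×10^5, f = 0.01885, h_f = 19.2 m ≈ 19.1 m ✓

Q ≈ 0.235 m³/s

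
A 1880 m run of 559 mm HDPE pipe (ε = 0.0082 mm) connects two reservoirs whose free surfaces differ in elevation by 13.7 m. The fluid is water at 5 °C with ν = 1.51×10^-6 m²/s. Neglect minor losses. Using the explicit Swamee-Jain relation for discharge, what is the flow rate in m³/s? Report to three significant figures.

Swamee-Jain (Type II): Q = -0.965·√(gD⁵h_f/L)·ln[ε/(3.7D) + √(3.17ν²L/(gD³h_f))]
√(gD⁵h_f/L) = √(9.81·0.559⁵·13.7/1880) = 0.06247
ε/(3.7D) = 3.96×10^-6; √(3.17ν²L/(gD³h_f)) = 2.41×10^-5
Q = -0.965·0.06247·ln(2.802×10^-5) = 0.6319 m³/s
Check: V = 2.57 m/s, Re = 9.53×10^5, f = 0.01205, h_f = 13.7 m ≈ 13.7 m ✓

Q ≈ 0.632 m³/s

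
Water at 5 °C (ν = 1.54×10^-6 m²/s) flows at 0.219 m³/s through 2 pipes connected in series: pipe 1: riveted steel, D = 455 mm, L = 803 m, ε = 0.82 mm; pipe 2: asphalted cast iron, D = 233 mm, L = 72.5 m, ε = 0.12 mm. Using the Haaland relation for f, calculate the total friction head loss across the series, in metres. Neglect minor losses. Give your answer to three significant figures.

Pipe 1: V = 1.347 m/s, Re = 3.98×10^5, ε/D = 0.00180, f = 0.02326, h_1 = f(L/D)V²/2g = 3.796 m
Pipe 2: V = 5.136 m/s, Re = 7.77×10^5, ε/D = 5.15×10^-4, f = 0.01739, h_2 = f(L/D)V²/2g = 7.276 m
Series → Q common, losses add: H = Σh = 11.07 m

H ≈ 11.1 m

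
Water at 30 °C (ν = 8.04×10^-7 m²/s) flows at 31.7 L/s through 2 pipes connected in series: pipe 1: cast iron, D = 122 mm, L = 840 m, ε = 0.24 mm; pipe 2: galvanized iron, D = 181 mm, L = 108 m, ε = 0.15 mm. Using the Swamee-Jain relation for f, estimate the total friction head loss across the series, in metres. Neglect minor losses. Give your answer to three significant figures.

Pipe 1: V = 2.712 m/s, Re = 4.11×10^5, ε/D = 0.00197, f = 0.02389, h_1 = f(L/D)V²/2g = 61.66 m
Pipe 2: V = 1.232 m/s, Re = 2.77×10^5, ε/D = 8.29×10^-4, f = 0.02009, h_2 = f(L/D)V²/2g = 0.9271 m
Series → Q common, losses add: H = Σh = 62.59 m

H ≈ 62.6 m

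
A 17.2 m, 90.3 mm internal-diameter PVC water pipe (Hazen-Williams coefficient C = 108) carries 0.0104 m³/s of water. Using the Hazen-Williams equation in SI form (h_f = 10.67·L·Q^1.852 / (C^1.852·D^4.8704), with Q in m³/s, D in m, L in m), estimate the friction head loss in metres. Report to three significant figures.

h_f = 10.67·17.2·0.0104^1.852 / (108^1.852·0.0903^4.8704) = 0.8157 m

h_f ≈ 0.816 m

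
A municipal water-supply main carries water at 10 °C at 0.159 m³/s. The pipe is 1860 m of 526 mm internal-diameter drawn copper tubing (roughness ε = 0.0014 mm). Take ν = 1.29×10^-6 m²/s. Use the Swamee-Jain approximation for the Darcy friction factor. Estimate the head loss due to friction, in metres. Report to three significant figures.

V = 4Q/(πD²) = 4·0.159/(π·0.526²) = 0.7317 m/s
Re = VD/ν = 0.7317·0.526/1.29×10^-6 = 2.98×10^5 → turbulent
ε/D = 0.0014/526 = 2.66×10^-6
Swamee-Jain: f = 0.01442
h_f = f(L/D)V²/(2g) = 0.01442·(1860/0.526)·0.7317²/(2·9.81) = 1.391 m

h_f ≈ 1.39 m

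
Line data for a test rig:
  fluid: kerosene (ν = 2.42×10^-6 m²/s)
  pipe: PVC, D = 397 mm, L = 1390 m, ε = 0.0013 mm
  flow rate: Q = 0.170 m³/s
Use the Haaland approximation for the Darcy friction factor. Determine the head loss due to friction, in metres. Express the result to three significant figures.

V = 4Q/(πD²) = 4·0.170/(π·0.397²) = 1.373 m/s
Re = VD/ν = 1.373·0.397/2.42×10^-6 = 2.25×10^5 → turbulent
ε/D = 0.0013/397 = 3.27×10^-6
Haaland: f = 0.01517
h_f = f(L/D)V²/(2g) = 0.01517·(1390/0.397)·1.373²/(2·9.81) = 5.104 m

h_f ≈ 5.10 m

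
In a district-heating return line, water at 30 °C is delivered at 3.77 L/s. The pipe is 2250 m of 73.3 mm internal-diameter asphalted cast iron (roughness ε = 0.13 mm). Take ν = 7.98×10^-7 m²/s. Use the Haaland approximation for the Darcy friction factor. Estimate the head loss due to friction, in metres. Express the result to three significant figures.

h_f ≈ 30.8 m

V = 4Q/(πD²) = 4·0.00377/(π·0.0733²) = 0.8934 m/s
Re = VD/ν = 0.8934·0.0733/7.98×10^-7 = 8.21×10^4 → turbulent
ε/D = 0.13/73.3 = 0.00177
Haaland: f = 0.02468
h_f = f(L/D)V²/(2g) = 0.02468·(2250/0.0733)·0.8934²/(2·9.81) = 30.82 m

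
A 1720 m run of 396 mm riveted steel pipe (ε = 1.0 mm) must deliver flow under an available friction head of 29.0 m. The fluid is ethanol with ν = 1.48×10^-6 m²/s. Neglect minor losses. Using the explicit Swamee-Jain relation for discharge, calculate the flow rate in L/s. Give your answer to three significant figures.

Swamee-Jain (Type II): Q = -0.965·√(gD⁵h_f/L)·ln[ε/(3.7D) + √(3.17ν²L/(gD³h_f))]
√(gD⁵h_f/L) = √(9.81·0.396⁵·29.0/1720) = 0.04013
ε/(3.7D) = 6.83×10^-4; √(3.17ν²L/(gD³h_f)) = 2.60×10^-5
Q = -0.965·0.04013·ln(7.085×10^-4) = 0.2809 m³/s
Check: V = 2.28 m/s, Re = 6.10×10^5, f = 0.02529, h_f = 29.1 m ≈ 29.0 m ✓

Q ≈ 281 L/s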